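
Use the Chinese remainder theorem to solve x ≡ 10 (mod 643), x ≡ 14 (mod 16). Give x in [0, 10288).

7726

Write x = 10 + 643·k. Then 643·k ≡ 14 − 10 ≡ 4 (mod 16).
Need 643⁻¹ mod 16. Extended Euclid on (16, 3):
16 = 5×3 + 1
3 = 3×1 + 0
Back-substitute:
1 = 16 − 5·3
643⁻¹ ≡ 11 (mod 16), so k ≡ 11·4 ≡ 12 (mod 16).
x = 10 + 643·12 = 7726.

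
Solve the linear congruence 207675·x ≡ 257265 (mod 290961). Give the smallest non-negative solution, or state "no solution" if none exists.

13150

First find gcd(207675, 290961):
290961 = 1*207675 + 83286
207675 = 2*83286 + 41103
83286 = 2*41103 + 1080
41103 = 38*1080 + 63
1080 = 17*63 + 9
63 = 7*9 + 0
gcd = 9 and 9 | 257265, so solutions exist. Divide through by 9: 23075x ≡ 28585 (mod 32329).
Now find 23075⁻¹ mod 32329:
32329 = 1×23075 + 9254
23075 = 2×9254 + 4567
9254 = 2×4567 + 120
4567 = 38×120 + 7
120 = 17×7 + 1
7 = 7×1 + 0
Back-substitute:
1 = 120 − 17·7
1 = −17·4567 + 647·120
1 = 647·9254 − 1311·4567
1 = −1311·23075 + 3269·9254
1 = 3269·32329 − 4580·23075
So 23075·(-4580) ≡ 1 (mod 32329), i.e. 23075⁻¹ ≡ 27749.
Then x ≡ 27749·28585 ≡ 13150 (mod 32329); the smallest non-negative solution is x = 13150.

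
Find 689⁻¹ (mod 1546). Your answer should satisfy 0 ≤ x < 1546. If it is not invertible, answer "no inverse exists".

gcd(1546, 689) by repeated division:
1546 = 2*689 + 168
689 = 4*168 + 17
168 = 9*17 + 15
17 = 1*15 + 2
15 = 7*2 + 1
2 = 2*1 + 0
Since gcd(689, 1546) = 1, back-substitute to write 1 as a combination:
1 = 15 − 7·2
1 = −7·17 + 8·15
1 = 8·168 − 79·17
1 = −79·689 + 324·168
1 = 324·1546 − 727·689
Thus 689·(-727) ≡ 1 (mod 1546); reducing, -727 mod 1546 = 819.

819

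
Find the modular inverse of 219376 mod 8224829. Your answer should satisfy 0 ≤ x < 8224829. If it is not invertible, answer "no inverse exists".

2561261

Apply the Euclidean algorithm to 8224829 and 219376:
8224829 = 37·219376 + 107917
219376 = 2·107917 + 3542
107917 = 30·3542 + 1657
3542 = 2·1657 + 228
1657 = 7·228 + 61
228 = 3·61 + 45
61 = 1·45 + 16
45 = 2·16 + 13
16 = 1·13 + 3
13 = 4·3 + 1
3 = 3·1 + 0
Since gcd(219376, 8224829) = 1, back-substitute to write 1 as a combination:
1 = 13 − 4·3
1 = −4·16 + 5·13
1 = 5·45 − 14·16
1 = −14·61 + 19·45
1 = 19·228 − 71·61
1 = −71·1657 + 516·228
1 = 516·3542 − 1103·1657
1 = −1103·107917 + 33606·3542
1 = 33606·219376 − 68315·107917
1 = −68315·8224829 + 2561261·219376
So 219376·2561261 ≡ 1 (mod 8224829).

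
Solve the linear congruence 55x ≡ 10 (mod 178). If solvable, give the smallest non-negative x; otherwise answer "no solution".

First find gcd(55, 178):
178 = 3·55 + 13
55 = 4·13 + 3
13 = 4·3 + 1
3 = 3·1 + 0
gcd = 1, so a unique solution mod 178 exists.
Back-substitute for the Bézout coefficients:
1 = 13 − 4·3
1 = −4·55 + 17·13
1 = 17·178 − 55·55
So 55·(-55) ≡ 1 (mod 178), giving 55⁻¹ ≡ 123.
x ≡ 55⁻¹·10 ≡ 123·10 ≡ 162 (mod 178).

162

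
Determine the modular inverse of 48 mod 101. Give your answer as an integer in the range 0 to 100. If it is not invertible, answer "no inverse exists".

40

Apply the Euclidean algorithm to 101 and 48:
101 = 2×48 + 5
48 = 9×5 + 3
5 = 1×3 + 2
3 = 1×2 + 1
2 = 2×1 + 0
The gcd is 1. Working backward:
1 = 3 − 2
1 = −5 + 2·3
1 = 2·48 − 19·5
1 = −19·101 + 40·48
So 48·40 ≡ 1 (mod 101).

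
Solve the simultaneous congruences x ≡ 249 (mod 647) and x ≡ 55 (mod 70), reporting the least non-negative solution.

24835

Write x = 249 + 647·k. Then 647·k ≡ 55 − 249 ≡ 16 (mod 70).
Need 647⁻¹ mod 70. Extended Euclid on (70, 17):
70 = 4×17 + 2
17 = 8×2 + 1
2 = 2×1 + 0
Back-substitute:
1 = 17 − 8·2
1 = −8·70 + 33·17
647⁻¹ ≡ 33 (mod 70), so k ≡ 33·16 ≡ 38 (mod 70).
x = 249 + 647·38 = 24835.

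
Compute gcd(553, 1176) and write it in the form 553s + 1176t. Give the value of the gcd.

Euclidean algorithm:
1176 = 2·553 + 70
553 = 7·70 + 63
70 = 1·63 + 7
63 = 9·7 + 0
gcd(553, 1176) = 7.
Express as a combination:
7 = 70 − 63
7 = −553 + 8·70
7 = 8·1176 − 17·553
So 7 = (8)·1176 + (-17)·553.

7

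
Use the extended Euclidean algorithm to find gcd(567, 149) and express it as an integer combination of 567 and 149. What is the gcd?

1

Euclidean algorithm:
567 = 3·149 + 120
149 = 1·120 + 29
120 = 4·29 + 4
29 = 7·4 + 1
4 = 4·1 + 0
gcd(567, 149) = 1.
Express as a combination:
1 = 29 − 7·4
1 = −7·120 + 29·29
1 = 29·149 − 36·120
1 = −36·567 + 137·149
So 1 = (-36)·567 + (137)·149.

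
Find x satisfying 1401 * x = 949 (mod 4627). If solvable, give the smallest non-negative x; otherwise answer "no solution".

First find gcd(1401, 4627):
4627 = 3*1401 + 424
1401 = 3*424 + 129
424 = 3*129 + 37
129 = 3*37 + 18
37 = 2*18 + 1
18 = 18*1 + 0
gcd = 1, so a unique solution mod 4627 exists.
Back-substitute for the Bézout coefficients:
1 = 37 − 2·18
1 = −2·129 + 7·37
1 = 7·424 − 23·129
1 = −23·1401 + 76·424
1 = 76·4627 − 251·1401
So 1401·(-251) ≡ 1 (mod 4627), giving 1401⁻¹ ≡ 4376.
x ≡ 1401⁻¹·949 ≡ 4376·949 ≡ 2405 (mod 4627).

2405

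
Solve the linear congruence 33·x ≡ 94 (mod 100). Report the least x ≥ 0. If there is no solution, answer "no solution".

First find gcd(33, 100):
100 = 3×33 + 1
33 = 33×1 + 0
gcd = 1, so a unique solution mod 100 exists.
Back-substitute for the Bézout coefficients:
1 = 100 − 3·33
So 33·(-3) ≡ 1 (mod 100), giving 33⁻¹ ≡ 97.
x ≡ 33⁻¹·94 ≡ 97·94 ≡ 18 (mod 100).

18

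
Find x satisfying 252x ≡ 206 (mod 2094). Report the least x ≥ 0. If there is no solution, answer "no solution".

no solution

gcd(252, 2094):
2094 = 8·252 + 78
252 = 3·78 + 18
78 = 4·18 + 6
18 = 3·6 + 0
gcd = 6, but 6 ∤ 206, so the congruence has no solution.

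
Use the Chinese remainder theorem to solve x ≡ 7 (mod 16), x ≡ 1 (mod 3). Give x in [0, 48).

7

Write x = 7 + 16·k. Then 16·k ≡ 1 − 7 ≡ 0 (mod 3).
Need 16⁻¹ mod 3. Extended Euclid on (3, 1):
3 = 3×1 + 0
16⁻¹ ≡ 1 (mod 3), so k ≡ 1·0 ≡ 0 (mod 3).
x = 7 + 16·0 = 7.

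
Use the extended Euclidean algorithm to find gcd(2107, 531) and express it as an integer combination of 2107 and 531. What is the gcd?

Apply Euclid's algorithm to 2107 and 531:
2107 = 3·531 + 514
531 = 1·514 + 17
514 = 30·17 + 4
17 = 4·4 + 1
4 = 4·1 + 0
gcd(2107, 531) = 1.
Working backward:
1 = 17 − 4·4
1 = −4·514 + 121·17
1 = 121·531 − 125·514
1 = −125·2107 + 496·531
So 1 = (-125)·2107 + (496)·531.

1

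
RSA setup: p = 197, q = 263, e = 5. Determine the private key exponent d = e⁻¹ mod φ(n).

φ(n) = (p−1)(q−1) = 196·262 = 51352.
Need d with 5·d ≡ 1 (mod 51352). Apply the extended Euclidean algorithm:
51352 = 10270*5 + 2
5 = 2*2 + 1
2 = 2*1 + 0
Back-substitute:
1 = 5 − 2·2
1 = −2·51352 + 20541·5
So 5·20541 ≡ 1 (mod 51352), hence d = 20541.

20541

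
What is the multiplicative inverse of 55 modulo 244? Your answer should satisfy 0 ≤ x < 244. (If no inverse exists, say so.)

Extended Euclidean algorithm:
244 = 4·55 + 24
55 = 2·24 + 7
24 = 3·7 + 3
7 = 2·3 + 1
3 = 3·1 + 0
Since gcd(55, 244) = 1, back-substitute to write 1 as a combination:
1 = 7 − 2·3
1 = −2·24 + 7·7
1 = 7·55 − 16·24
1 = −16·244 + 71·55
So 55·71 ≡ 1 (mod 244).

71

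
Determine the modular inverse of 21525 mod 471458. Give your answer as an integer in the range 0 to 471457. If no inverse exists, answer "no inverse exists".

gcd(471458, 21525) by repeated division:
471458 = 21×21525 + 19433
21525 = 1×19433 + 2092
19433 = 9×2092 + 605
2092 = 3×605 + 277
605 = 2×277 + 51
277 = 5×51 + 22
51 = 2×22 + 7
22 = 3×7 + 1
7 = 7×1 + 0
gcd = 1, so the inverse exists. Back-substitute:
1 = 22 − 3·7
1 = −3·51 + 7·22
1 = 7·277 − 38·51
1 = −38·605 + 83·277
1 = 83·2092 − 287·605
1 = −287·19433 + 2666·2092
1 = 2666·21525 − 2953·19433
1 = −2953·471458 + 64679·21525
So 21525·64679 ≡ 1 (mod 471458).

64679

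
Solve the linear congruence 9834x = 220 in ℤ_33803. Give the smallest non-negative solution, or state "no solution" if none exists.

First find gcd(9834, 33803):
33803 = 3*9834 + 4301
9834 = 2*4301 + 1232
4301 = 3*1232 + 605
1232 = 2*605 + 22
605 = 27*22 + 11
22 = 2*11 + 0
gcd = 11 and 11 | 220, so solutions exist. Divide through by 11: 894x ≡ 20 (mod 3073).
Now find 894⁻¹ mod 3073:
3073 = 3×894 + 391
894 = 2×391 + 112
391 = 3×112 + 55
112 = 2×55 + 2
55 = 27×2 + 1
2 = 2×1 + 0
Back-substitute:
1 = 55 − 27·2
1 = −27·112 + 55·55
1 = 55·391 − 192·112
1 = −192·894 + 439·391
1 = 439·3073 − 1509·894
So 894·(-1509) ≡ 1 (mod 3073), i.e. 894⁻¹ ≡ 1564.
Then x ≡ 1564·20 ≡ 550 (mod 3073); the smallest non-negative solution is x = 550.

550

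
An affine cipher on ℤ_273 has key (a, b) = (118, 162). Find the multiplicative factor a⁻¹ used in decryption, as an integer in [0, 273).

118

Extended Euclidean algorithm:
273 = 2×118 + 37
118 = 3×37 + 7
37 = 5×7 + 2
7 = 3×2 + 1
2 = 2×1 + 0
Since gcd(118, 273) = 1, back-substitute to write 1 as a combination:
1 = 7 − 3·2
1 = −3·37 + 16·7
1 = 16·118 − 51·37
1 = −51·273 + 118·118
So 118·118 ≡ 1 (mod 273).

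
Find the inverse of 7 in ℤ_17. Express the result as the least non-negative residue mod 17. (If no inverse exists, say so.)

5

Extended Euclidean algorithm:
17 = 2×7 + 3
7 = 2×3 + 1
3 = 3×1 + 0
The gcd is 1. Working backward:
1 = 7 − 2·3
1 = −2·17 + 5·7
So 7·5 ≡ 1 (mod 17).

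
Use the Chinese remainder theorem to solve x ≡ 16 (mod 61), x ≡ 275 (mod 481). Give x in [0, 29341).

Write x = 16 + 61·k. Then 61·k ≡ 275 − 16 ≡ 259 (mod 481).
Need 61⁻¹ mod 481. Extended Euclid on (481, 61):
481 = 7×61 + 54
61 = 1×54 + 7
54 = 7×7 + 5
7 = 1×5 + 2
5 = 2×2 + 1
2 = 2×1 + 0
Back-substitute:
1 = 5 − 2·2
1 = −2·7 + 3·5
1 = 3·54 − 23·7
1 = −23·61 + 26·54
1 = 26·481 − 205·61
61⁻¹ ≡ 276 (mod 481), so k ≡ 276·259 ≡ 296 (mod 481).
x = 16 + 61·296 = 18072.

18072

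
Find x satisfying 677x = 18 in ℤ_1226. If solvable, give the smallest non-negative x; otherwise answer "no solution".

824

First find gcd(677, 1226):
1226 = 1·677 + 549
677 = 1·549 + 128
549 = 4·128 + 37
128 = 3·37 + 17
37 = 2·17 + 3
17 = 5·3 + 2
3 = 1·2 + 1
2 = 2·1 + 0
gcd = 1, so a unique solution mod 1226 exists.
Back-substitute for the Bézout coefficients:
1 = 3 − 2
1 = −17 + 6·3
1 = 6·37 − 13·17
1 = −13·128 + 45·37
1 = 45·549 − 193·128
1 = −193·677 + 238·549
1 = 238·1226 − 431·677
So 677·(-431) ≡ 1 (mod 1226), giving 677⁻¹ ≡ 795.
x ≡ 677⁻¹·18 ≡ 795·18 ≡ 824 (mod 1226).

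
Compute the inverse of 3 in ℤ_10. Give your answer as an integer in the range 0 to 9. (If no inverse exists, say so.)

7

Extended Euclidean algorithm:
10 = 3*3 + 1
3 = 3*1 + 0
Since gcd(3, 10) = 1, back-substitute to write 1 as a combination:
1 = 10 − 3·3
Thus 3·(-3) ≡ 1 (mod 10); reducing, -3 mod 10 = 7.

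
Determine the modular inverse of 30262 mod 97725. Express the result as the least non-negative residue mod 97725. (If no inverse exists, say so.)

Apply the Euclidean algorithm to 97725 and 30262:
97725 = 3×30262 + 6939
30262 = 4×6939 + 2506
6939 = 2×2506 + 1927
2506 = 1×1927 + 579
1927 = 3×579 + 190
579 = 3×190 + 9
190 = 21×9 + 1
9 = 9×1 + 0
The gcd is 1. Working backward:
1 = 190 − 21·9
1 = −21·579 + 64·190
1 = 64·1927 − 213·579
1 = −213·2506 + 277·1927
1 = 277·6939 − 767·2506
1 = −767·30262 + 3345·6939
1 = 3345·97725 − 10802·30262
So 30262·(-10802) ≡ 1 (mod 97725), and -10802 ≡ 86923 (mod 97725).

86923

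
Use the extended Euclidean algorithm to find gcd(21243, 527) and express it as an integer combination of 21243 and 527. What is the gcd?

1

Euclidean algorithm:
21243 = 40·527 + 163
527 = 3·163 + 38
163 = 4·38 + 11
38 = 3·11 + 5
11 = 2·5 + 1
5 = 5·1 + 0
gcd(21243, 527) = 1.
Express as a combination:
1 = 11 − 2·5
1 = −2·38 + 7·11
1 = 7·163 − 30·38
1 = −30·527 + 97·163
1 = 97·21243 − 3910·527
So 1 = (97)·21243 + (-3910)·527.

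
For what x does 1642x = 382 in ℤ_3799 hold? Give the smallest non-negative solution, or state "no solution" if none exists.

1555

First find gcd(1642, 3799):
3799 = 2×1642 + 515
1642 = 3×515 + 97
515 = 5×97 + 30
97 = 3×30 + 7
30 = 4×7 + 2
7 = 3×2 + 1
2 = 2×1 + 0
gcd = 1, so a unique solution mod 3799 exists.
Back-substitute for the Bézout coefficients:
1 = 7 − 3·2
1 = −3·30 + 13·7
1 = 13·97 − 42·30
1 = −42·515 + 223·97
1 = 223·1642 − 711·515
1 = −711·3799 + 1645·1642
So 1642·(1645) ≡ 1 (mod 3799), giving 1642⁻¹ ≡ 1645.
x ≡ 1642⁻¹·382 ≡ 1645·382 ≡ 1555 (mod 3799).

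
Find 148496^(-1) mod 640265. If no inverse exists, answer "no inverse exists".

155871

Extended Euclidean algorithm:
640265 = 4·148496 + 46281
148496 = 3·46281 + 9653
46281 = 4·9653 + 7669
9653 = 1·7669 + 1984
7669 = 3·1984 + 1717
1984 = 1·1717 + 267
1717 = 6·267 + 115
267 = 2·115 + 37
115 = 3·37 + 4
37 = 9·4 + 1
4 = 4·1 + 0
The gcd is 1. Working backward:
1 = 37 − 9·4
1 = −9·115 + 28·37
1 = 28·267 − 65·115
1 = −65·1717 + 418·267
1 = 418·1984 − 483·1717
1 = −483·7669 + 1867·1984
1 = 1867·9653 − 2350·7669
1 = −2350·46281 + 11267·9653
1 = 11267·148496 − 36151·46281
1 = −36151·640265 + 155871·148496
So 148496·155871 ≡ 1 (mod 640265).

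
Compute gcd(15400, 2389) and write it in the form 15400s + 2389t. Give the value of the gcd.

Apply Euclid's algorithm to 15400 and 2389:
15400 = 6×2389 + 1066
2389 = 2×1066 + 257
1066 = 4×257 + 38
257 = 6×38 + 29
38 = 1×29 + 9
29 = 3×9 + 2
9 = 4×2 + 1
2 = 2×1 + 0
gcd(15400, 2389) = 1.
Working backward:
1 = 9 − 4·2
1 = −4·29 + 13·9
1 = 13·38 − 17·29
1 = −17·257 + 115·38
1 = 115·1066 − 477·257
1 = −477·2389 + 1069·1066
1 = 1069·15400 − 6891·2389
So 1 = (1069)·15400 + (-6891)·2389.

1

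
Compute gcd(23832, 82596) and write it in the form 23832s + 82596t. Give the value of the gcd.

Repeated division:
82596 = 3×23832 + 11100
23832 = 2×11100 + 1632
11100 = 6×1632 + 1308
1632 = 1×1308 + 324
1308 = 4×324 + 12
324 = 27×12 + 0
gcd(23832, 82596) = 12.
Working backward:
12 = 1308 − 4·324
12 = −4·1632 + 5·1308
12 = 5·11100 − 34·1632
12 = −34·23832 + 73·11100
12 = 73·82596 − 253·23832
So 12 = (73)·82596 + (-253)·23832.

12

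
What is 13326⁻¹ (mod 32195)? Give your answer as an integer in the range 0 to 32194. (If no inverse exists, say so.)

21746

Extended Euclidean algorithm:
32195 = 2·13326 + 5543
13326 = 2·5543 + 2240
5543 = 2·2240 + 1063
2240 = 2·1063 + 114
1063 = 9·114 + 37
114 = 3·37 + 3
37 = 12·3 + 1
3 = 3·1 + 0
gcd = 1, so the inverse exists. Back-substitute:
1 = 37 − 12·3
1 = −12·114 + 37·37
1 = 37·1063 − 345·114
1 = −345·2240 + 727·1063
1 = 727·5543 − 1799·2240
1 = −1799·13326 + 4325·5543
1 = 4325·32195 − 10449·13326
Hence 13326⁻¹ ≡ -10449 ≡ 21746 (mod 32195).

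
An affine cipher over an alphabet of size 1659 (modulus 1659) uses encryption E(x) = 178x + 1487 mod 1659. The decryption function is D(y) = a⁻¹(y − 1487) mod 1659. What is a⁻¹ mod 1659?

gcd(1659, 178) by repeated division:
1659 = 9·178 + 57
178 = 3·57 + 7
57 = 8·7 + 1
7 = 7·1 + 0
gcd = 1, so the inverse exists. Back-substitute:
1 = 57 − 8·7
1 = −8·178 + 25·57
1 = 25·1659 − 233·178
Hence 178⁻¹ ≡ -233 ≡ 1426 (mod 1659).

1426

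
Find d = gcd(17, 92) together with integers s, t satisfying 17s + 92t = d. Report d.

1

Euclidean algorithm:
92 = 5*17 + 7
17 = 2*7 + 3
7 = 2*3 + 1
3 = 3*1 + 0
gcd(17, 92) = 1.
Back-substituting:
1 = 7 − 2·3
1 = −2·17 + 5·7
1 = 5·92 − 27·17
So 1 = (5)·92 + (-27)·17.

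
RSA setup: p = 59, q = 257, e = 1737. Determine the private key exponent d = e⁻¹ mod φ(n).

889

φ(n) = (p−1)(q−1) = 58·256 = 14848.
Need d with 1737·d ≡ 1 (mod 14848). Apply the extended Euclidean algorithm:
14848 = 8*1737 + 952
1737 = 1*952 + 785
952 = 1*785 + 167
785 = 4*167 + 117
167 = 1*117 + 50
117 = 2*50 + 17
50 = 2*17 + 16
17 = 1*16 + 1
16 = 16*1 + 0
Back-substitute:
1 = 17 − 16
1 = −50 + 3·17
1 = 3·117 − 7·50
1 = −7·167 + 10·117
1 = 10·785 − 47·167
1 = −47·952 + 57·785
1 = 57·1737 − 104·952
1 = −104·14848 + 889·1737
So 1737·889 ≡ 1 (mod 14848), hence d = 889.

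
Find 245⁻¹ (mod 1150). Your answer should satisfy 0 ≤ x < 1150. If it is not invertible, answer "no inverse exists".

Euclidean algorithm on 1150, 245:
1150 = 4×245 + 170
245 = 1×170 + 75
170 = 2×75 + 20
75 = 3×20 + 15
20 = 1×15 + 5
15 = 3×5 + 0
Since gcd = 5 > 1, 245 is not a unit mod 1150.

no inverse exists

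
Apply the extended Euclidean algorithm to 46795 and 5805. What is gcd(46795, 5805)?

Repeated division:
46795 = 8·5805 + 355
5805 = 16·355 + 125
355 = 2·125 + 105
125 = 1·105 + 20
105 = 5·20 + 5
20 = 4·5 + 0
gcd(46795, 5805) = 5.
Express as a combination:
5 = 105 − 5·20
5 = −5·125 + 6·105
5 = 6·355 − 17·125
5 = −17·5805 + 278·355
5 = 278·46795 − 2241·5805
So 5 = (278)·46795 + (-2241)·5805.

5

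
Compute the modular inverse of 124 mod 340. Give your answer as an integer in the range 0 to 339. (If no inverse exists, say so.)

no inverse exists

Compute gcd(124, 340):
340 = 2*124 + 92
124 = 1*92 + 32
92 = 2*32 + 28
32 = 1*28 + 4
28 = 7*4 + 0
The gcd is 4, not 1, hence no inverse exists.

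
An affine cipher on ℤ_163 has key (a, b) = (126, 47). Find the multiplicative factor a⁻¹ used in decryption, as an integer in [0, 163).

22

gcd(163, 126) by repeated division:
163 = 1·126 + 37
126 = 3·37 + 15
37 = 2·15 + 7
15 = 2·7 + 1
7 = 7·1 + 0
gcd = 1, so the inverse exists. Back-substitute:
1 = 15 − 2·7
1 = −2·37 + 5·15
1 = 5·126 − 17·37
1 = −17·163 + 22·126
So 126·22 ≡ 1 (mod 163).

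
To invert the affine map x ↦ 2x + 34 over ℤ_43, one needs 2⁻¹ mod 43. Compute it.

Run Euclid on (43, 2):
43 = 21·2 + 1
2 = 2·1 + 0
The gcd is 1. Working backward:
1 = 43 − 21·2
Thus 2·(-21) ≡ 1 (mod 43); reducing, -21 mod 43 = 22.

22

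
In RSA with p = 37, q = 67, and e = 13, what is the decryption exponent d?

1645

φ(n) = (p−1)(q−1) = 36·66 = 2376.
Need d with 13·d ≡ 1 (mod 2376). Apply the extended Euclidean algorithm:
2376 = 182×13 + 10
13 = 1×10 + 3
10 = 3×3 + 1
3 = 3×1 + 0
Back-substitute:
1 = 10 − 3·3
1 = −3·13 + 4·10
1 = 4·2376 − 731·13
So 13·(-731) ≡ 1 (mod 2376), hence d ≡ -731 ≡ 1645 (mod 2376).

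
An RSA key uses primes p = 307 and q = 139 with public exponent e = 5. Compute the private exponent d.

25337

φ(n) = (p−1)(q−1) = 306·138 = 42228.
Need d with 5·d ≡ 1 (mod 42228). Apply the extended Euclidean algorithm:
42228 = 8445×5 + 3
5 = 1×3 + 2
3 = 1×2 + 1
2 = 2×1 + 0
Back-substitute:
1 = 3 − 2
1 = −5 + 2·3
1 = 2·42228 − 16891·5
So 5·(-16891) ≡ 1 (mod 42228), hence d ≡ -16891 ≡ 25337 (mod 42228).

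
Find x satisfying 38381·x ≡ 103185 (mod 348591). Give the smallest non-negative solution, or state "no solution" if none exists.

First find gcd(38381, 348591):
348591 = 9*38381 + 3162
38381 = 12*3162 + 437
3162 = 7*437 + 103
437 = 4*103 + 25
103 = 4*25 + 3
25 = 8*3 + 1
3 = 3*1 + 0
gcd = 1, so a unique solution mod 348591 exists.
Back-substitute for the Bézout coefficients:
1 = 25 − 8·3
1 = −8·103 + 33·25
1 = 33·437 − 140·103
1 = −140·3162 + 1013·437
1 = 1013·38381 − 12296·3162
1 = −12296·348591 + 111677·38381
So 38381·(111677) ≡ 1 (mod 348591), giving 38381⁻¹ ≡ 111677.
x ≡ 38381⁻¹·103185 ≡ 111677·103185 ≡ 18558 (mod 348591).

18558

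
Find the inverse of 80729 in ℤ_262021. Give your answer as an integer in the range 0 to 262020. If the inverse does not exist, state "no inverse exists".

149162

Run Euclid on (262021, 80729):
262021 = 3*80729 + 19834
80729 = 4*19834 + 1393
19834 = 14*1393 + 332
1393 = 4*332 + 65
332 = 5*65 + 7
65 = 9*7 + 2
7 = 3*2 + 1
2 = 2*1 + 0
The gcd is 1. Working backward:
1 = 7 − 3·2
1 = −3·65 + 28·7
1 = 28·332 − 143·65
1 = −143·1393 + 600·332
1 = 600·19834 − 8543·1393
1 = −8543·80729 + 34772·19834
1 = 34772·262021 − 112859·80729
So 80729·(-112859) ≡ 1 (mod 262021), and -112859 ≡ 149162 (mod 262021).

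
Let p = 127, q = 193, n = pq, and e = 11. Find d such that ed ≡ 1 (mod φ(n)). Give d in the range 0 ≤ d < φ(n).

φ(n) = (p−1)(q−1) = 126·192 = 24192.
Need d with 11·d ≡ 1 (mod 24192). Apply the extended Euclidean algorithm:
24192 = 2199×11 + 3
11 = 3×3 + 2
3 = 1×2 + 1
2 = 2×1 + 0
Back-substitute:
1 = 3 − 2
1 = −11 + 4·3
1 = 4·24192 − 8797·11
So 11·(-8797) ≡ 1 (mod 24192), hence d ≡ -8797 ≡ 15395 (mod 24192).

15395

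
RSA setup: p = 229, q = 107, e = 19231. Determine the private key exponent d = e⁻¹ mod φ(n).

3319

φ(n) = (p−1)(q−1) = 228·106 = 24168.
Need d with 19231·d ≡ 1 (mod 24168). Apply the extended Euclidean algorithm:
24168 = 1*19231 + 4937
19231 = 3*4937 + 4420
4937 = 1*4420 + 517
4420 = 8*517 + 284
517 = 1*284 + 233
284 = 1*233 + 51
233 = 4*51 + 29
51 = 1*29 + 22
29 = 1*22 + 7
22 = 3*7 + 1
7 = 7*1 + 0
Back-substitute:
1 = 22 − 3·7
1 = −3·29 + 4·22
1 = 4·51 − 7·29
1 = −7·233 + 32·51
1 = 32·284 − 39·233
1 = −39·517 + 71·284
1 = 71·4420 − 607·517
1 = −607·4937 + 678·4420
1 = 678·19231 − 2641·4937
1 = −2641·24168 + 3319·19231
So 19231·3319 ≡ 1 (mod 24168), hence d = 3319.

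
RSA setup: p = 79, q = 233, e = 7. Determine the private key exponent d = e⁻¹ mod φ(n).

φ(n) = (p−1)(q−1) = 78·232 = 18096.
Need d with 7·d ≡ 1 (mod 18096). Apply the extended Euclidean algorithm:
18096 = 2585·7 + 1
7 = 7·1 + 0
Back-substitute:
1 = 18096 − 2585·7
So 7·(-2585) ≡ 1 (mod 18096), hence d ≡ -2585 ≡ 15511 (mod 18096).

15511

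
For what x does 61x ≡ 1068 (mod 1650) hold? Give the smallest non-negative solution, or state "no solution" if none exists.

First find gcd(61, 1650):
1650 = 27×61 + 3
61 = 20×3 + 1
3 = 3×1 + 0
gcd = 1, so a unique solution mod 1650 exists.
Back-substitute for the Bézout coefficients:
1 = 61 − 20·3
1 = −20·1650 + 541·61
So 61·(541) ≡ 1 (mod 1650), giving 61⁻¹ ≡ 541.
x ≡ 61⁻¹·1068 ≡ 541·1068 ≡ 288 (mod 1650).

288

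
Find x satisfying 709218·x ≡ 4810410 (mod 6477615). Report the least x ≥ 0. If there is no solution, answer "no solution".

53675

First find gcd(709218, 6477615):
6477615 = 9*709218 + 94653
709218 = 7*94653 + 46647
94653 = 2*46647 + 1359
46647 = 34*1359 + 441
1359 = 3*441 + 36
441 = 12*36 + 9
36 = 4*9 + 0
gcd = 9 and 9 | 4810410, so solutions exist. Divide through by 9: 78802x ≡ 534490 (mod 719735).
Now find 78802⁻¹ mod 719735:
719735 = 9*78802 + 10517
78802 = 7*10517 + 5183
10517 = 2*5183 + 151
5183 = 34*151 + 49
151 = 3*49 + 4
49 = 12*4 + 1
4 = 4*1 + 0
Back-substitute:
1 = 49 − 12·4
1 = −12·151 + 37·49
1 = 37·5183 − 1270·151
1 = −1270·10517 + 2577·5183
1 = 2577·78802 − 19309·10517
1 = −19309·719735 + 176358·78802
So 78802⁻¹ ≡ 176358 (mod 719735).
Then x ≡ 176358·534490 ≡ 53675 (mod 719735); the smallest non-negative solution is x = 53675.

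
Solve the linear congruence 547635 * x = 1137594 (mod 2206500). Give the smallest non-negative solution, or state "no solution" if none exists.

gcd(547635, 2206500):
2206500 = 4·547635 + 15960
547635 = 34·15960 + 4995
15960 = 3·4995 + 975
4995 = 5·975 + 120
975 = 8·120 + 15
120 = 8·15 + 0
gcd = 15, but 15 ∤ 1137594, so the congruence has no solution.

no solution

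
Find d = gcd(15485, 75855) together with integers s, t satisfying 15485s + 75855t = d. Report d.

Euclidean algorithm:
75855 = 4·15485 + 13915
15485 = 1·13915 + 1570
13915 = 8·1570 + 1355
1570 = 1·1355 + 215
1355 = 6·215 + 65
215 = 3·65 + 20
65 = 3·20 + 5
20 = 4·5 + 0
gcd(15485, 75855) = 5.
Express as a combination:
5 = 65 − 3·20
5 = −3·215 + 10·65
5 = 10·1355 − 63·215
5 = −63·1570 + 73·1355
5 = 73·13915 − 647·1570
5 = −647·15485 + 720·13915
5 = 720·75855 − 3527·15485
So 5 = (720)·75855 + (-3527)·15485.

5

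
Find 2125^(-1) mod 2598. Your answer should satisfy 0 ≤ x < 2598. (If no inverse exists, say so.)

1483

gcd(2598, 2125) by repeated division:
2598 = 1·2125 + 473
2125 = 4·473 + 233
473 = 2·233 + 7
233 = 33·7 + 2
7 = 3·2 + 1
2 = 2·1 + 0
Since gcd(2125, 2598) = 1, back-substitute to write 1 as a combination:
1 = 7 − 3·2
1 = −3·233 + 100·7
1 = 100·473 − 203·233
1 = −203·2125 + 912·473
1 = 912·2598 − 1115·2125
So 2125·(-1115) ≡ 1 (mod 2598), and -1115 ≡ 1483 (mod 2598).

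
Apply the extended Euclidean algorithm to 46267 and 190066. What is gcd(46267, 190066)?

Euclidean algorithm:
190066 = 4·46267 + 4998
46267 = 9·4998 + 1285
4998 = 3·1285 + 1143
1285 = 1·1143 + 142
1143 = 8·142 + 7
142 = 20·7 + 2
7 = 3·2 + 1
2 = 2·1 + 0
gcd(46267, 190066) = 1.
Back-substituting:
1 = 7 − 3·2
1 = −3·142 + 61·7
1 = 61·1143 − 491·142
1 = −491·1285 + 552·1143
1 = 552·4998 − 2147·1285
1 = −2147·46267 + 19875·4998
1 = 19875·190066 − 81647·46267
So 1 = (19875)·190066 + (-81647)·46267.

1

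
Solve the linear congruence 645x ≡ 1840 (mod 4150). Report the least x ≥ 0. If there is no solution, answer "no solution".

672

First find gcd(645, 4150):
4150 = 6*645 + 280
645 = 2*280 + 85
280 = 3*85 + 25
85 = 3*25 + 10
25 = 2*10 + 5
10 = 2*5 + 0
gcd = 5 and 5 | 1840, so solutions exist. Divide through by 5: 129x ≡ 368 (mod 830).
Now find 129⁻¹ mod 830:
830 = 6×129 + 56
129 = 2×56 + 17
56 = 3×17 + 5
17 = 3×5 + 2
5 = 2×2 + 1
2 = 2×1 + 0
Back-substitute:
1 = 5 − 2·2
1 = −2·17 + 7·5
1 = 7·56 − 23·17
1 = −23·129 + 53·56
1 = 53·830 − 341·129
So 129·(-341) ≡ 1 (mod 830), i.e. 129⁻¹ ≡ 489.
Then x ≡ 489·368 ≡ 672 (mod 830); the smallest non-negative solution is x = 672.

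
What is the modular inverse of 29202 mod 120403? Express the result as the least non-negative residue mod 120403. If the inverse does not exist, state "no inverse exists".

Run Euclid on (120403, 29202):
120403 = 4·29202 + 3595
29202 = 8·3595 + 442
3595 = 8·442 + 59
442 = 7·59 + 29
59 = 2·29 + 1
29 = 29·1 + 0
gcd = 1, so the inverse exists. Back-substitute:
1 = 59 − 2·29
1 = −2·442 + 15·59
1 = 15·3595 − 122·442
1 = −122·29202 + 991·3595
1 = 991·120403 − 4086·29202
Thus 29202·(-4086) ≡ 1 (mod 120403); reducing, -4086 mod 120403 = 116317.

116317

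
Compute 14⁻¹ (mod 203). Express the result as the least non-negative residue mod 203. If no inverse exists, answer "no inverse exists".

no inverse exists

Compute gcd(14, 203):
203 = 14·14 + 7
14 = 2·7 + 0
The gcd is 7, not 1, hence no inverse exists.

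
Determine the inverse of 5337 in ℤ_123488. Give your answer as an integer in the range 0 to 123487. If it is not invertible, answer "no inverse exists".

83945

Run Euclid on (123488, 5337):
123488 = 23·5337 + 737
5337 = 7·737 + 178
737 = 4·178 + 25
178 = 7·25 + 3
25 = 8·3 + 1
3 = 3·1 + 0
The gcd is 1. Working backward:
1 = 25 − 8·3
1 = −8·178 + 57·25
1 = 57·737 − 236·178
1 = −236·5337 + 1709·737
1 = 1709·123488 − 39543·5337
Thus 5337·(-39543) ≡ 1 (mod 123488); reducing, -39543 mod 123488 = 83945.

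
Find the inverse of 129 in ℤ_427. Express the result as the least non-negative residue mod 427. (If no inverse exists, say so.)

Run Euclid on (427, 129):
427 = 3*129 + 40
129 = 3*40 + 9
40 = 4*9 + 4
9 = 2*4 + 1
4 = 4*1 + 0
gcd = 1, so the inverse exists. Back-substitute:
1 = 9 − 2·4
1 = −2·40 + 9·9
1 = 9·129 − 29·40
1 = −29·427 + 96·129
So 129·96 ≡ 1 (mod 427).

96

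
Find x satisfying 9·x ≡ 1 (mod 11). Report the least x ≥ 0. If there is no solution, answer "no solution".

First find gcd(9, 11):
11 = 1*9 + 2
9 = 4*2 + 1
2 = 2*1 + 0
gcd = 1, so a unique solution mod 11 exists.
Back-substitute for the Bézout coefficients:
1 = 9 − 4·2
1 = −4·11 + 5·9
So 9·(5) ≡ 1 (mod 11), giving 9⁻¹ ≡ 5.
x ≡ 9⁻¹·1 ≡ 5·1 ≡ 5 (mod 11).

5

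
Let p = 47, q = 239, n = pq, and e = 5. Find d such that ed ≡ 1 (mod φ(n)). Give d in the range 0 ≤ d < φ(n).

φ(n) = (p−1)(q−1) = 46·238 = 10948.
Need d with 5·d ≡ 1 (mod 10948). Apply the extended Euclidean algorithm:
10948 = 2189×5 + 3
5 = 1×3 + 2
3 = 1×2 + 1
2 = 2×1 + 0
Back-substitute:
1 = 3 − 2
1 = −5 + 2·3
1 = 2·10948 − 4379·5
So 5·(-4379) ≡ 1 (mod 10948), hence d ≡ -4379 ≡ 6569 (mod 10948).

6569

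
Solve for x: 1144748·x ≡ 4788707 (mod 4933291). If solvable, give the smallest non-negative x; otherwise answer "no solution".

First find gcd(1144748, 4933291):
4933291 = 4*1144748 + 354299
1144748 = 3*354299 + 81851
354299 = 4*81851 + 26895
81851 = 3*26895 + 1166
26895 = 23*1166 + 77
1166 = 15*77 + 11
77 = 7*11 + 0
gcd = 11 and 11 | 4788707, so solutions exist. Divide through by 11: 104068x ≡ 435337 (mod 448481).
Now find 104068⁻¹ mod 448481:
448481 = 4×104068 + 32209
104068 = 3×32209 + 7441
32209 = 4×7441 + 2445
7441 = 3×2445 + 106
2445 = 23×106 + 7
106 = 15×7 + 1
7 = 7×1 + 0
Back-substitute:
1 = 106 − 15·7
1 = −15·2445 + 346·106
1 = 346·7441 − 1053·2445
1 = −1053·32209 + 4558·7441
1 = 4558·104068 − 14727·32209
1 = −14727·448481 + 63466·104068
So 104068⁻¹ ≡ 63466 (mod 448481).
Then x ≡ 63466·435337 ≡ 426037 (mod 448481); the smallest non-negative solution is x = 426037.

426037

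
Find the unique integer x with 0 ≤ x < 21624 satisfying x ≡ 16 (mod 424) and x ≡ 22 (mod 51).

Write x = 16 + 424·k. Then 424·k ≡ 22 − 16 ≡ 6 (mod 51).
Need 424⁻¹ mod 51. Extended Euclid on (51, 16):
51 = 3*16 + 3
16 = 5*3 + 1
3 = 3*1 + 0
Back-substitute:
1 = 16 − 5·3
1 = −5·51 + 16·16
424⁻¹ ≡ 16 (mod 51), so k ≡ 16·6 ≡ 45 (mod 51).
x = 16 + 424·45 = 19096.

19096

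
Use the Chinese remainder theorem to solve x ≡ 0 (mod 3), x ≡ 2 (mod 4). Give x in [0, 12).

Write x = 0 + 3·k. Then 3·k ≡ 2 − 0 ≡ 2 (mod 4).
Need 3⁻¹ mod 4. Extended Euclid on (4, 3):
4 = 1*3 + 1
3 = 3*1 + 0
Back-substitute:
1 = 4 − 3
3⁻¹ ≡ 3 (mod 4), so k ≡ 3·2 ≡ 2 (mod 4).
x = 0 + 3·2 = 6.

6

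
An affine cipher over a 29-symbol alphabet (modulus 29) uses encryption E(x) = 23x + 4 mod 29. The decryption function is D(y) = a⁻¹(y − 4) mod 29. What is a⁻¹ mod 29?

24

gcd(29, 23) by repeated division:
29 = 1·23 + 6
23 = 3·6 + 5
6 = 1·5 + 1
5 = 5·1 + 0
Since gcd(23, 29) = 1, back-substitute to write 1 as a combination:
1 = 6 − 5
1 = −23 + 4·6
1 = 4·29 − 5·23
Thus 23·(-5) ≡ 1 (mod 29); reducing, -5 mod 29 = 24.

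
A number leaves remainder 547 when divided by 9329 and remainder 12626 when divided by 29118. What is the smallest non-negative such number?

126996224

Write x = 547 + 9329·k. Then 9329·k ≡ 12626 − 547 ≡ 12079 (mod 29118).
Need 9329⁻¹ mod 29118. Extended Euclid on (29118, 9329):
29118 = 3×9329 + 1131
9329 = 8×1131 + 281
1131 = 4×281 + 7
281 = 40×7 + 1
7 = 7×1 + 0
Back-substitute:
1 = 281 − 40·7
1 = −40·1131 + 161·281
1 = 161·9329 − 1328·1131
1 = −1328·29118 + 4145·9329
9329⁻¹ ≡ 4145 (mod 29118), so k ≡ 4145·12079 ≡ 13613 (mod 29118).
x = 547 + 9329·13613 = 126996224.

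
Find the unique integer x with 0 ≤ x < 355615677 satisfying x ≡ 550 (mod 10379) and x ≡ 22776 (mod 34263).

Write x = 550 + 10379·k. Then 10379·k ≡ 22776 − 550 ≡ 22226 (mod 34263).
Need 10379⁻¹ mod 34263. Extended Euclid on (34263, 10379):
34263 = 3×10379 + 3126
10379 = 3×3126 + 1001
3126 = 3×1001 + 123
1001 = 8×123 + 17
123 = 7×17 + 4
17 = 4×4 + 1
4 = 4×1 + 0
Back-substitute:
1 = 17 − 4·4
1 = −4·123 + 29·17
1 = 29·1001 − 236·123
1 = −236·3126 + 737·1001
1 = 737·10379 − 2447·3126
1 = −2447·34263 + 8078·10379
10379⁻¹ ≡ 8078 (mod 34263), so k ≡ 8078·22226 ≡ 3508 (mod 34263).
x = 550 + 10379·3508 = 36410082.

36410082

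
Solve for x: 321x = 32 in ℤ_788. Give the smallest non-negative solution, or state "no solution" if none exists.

712

First find gcd(321, 788):
788 = 2×321 + 146
321 = 2×146 + 29
146 = 5×29 + 1
29 = 29×1 + 0
gcd = 1, so a unique solution mod 788 exists.
Back-substitute for the Bézout coefficients:
1 = 146 − 5·29
1 = −5·321 + 11·146
1 = 11·788 − 27·321
So 321·(-27) ≡ 1 (mod 788), giving 321⁻¹ ≡ 761.
x ≡ 321⁻¹·32 ≡ 761·32 ≡ 712 (mod 788).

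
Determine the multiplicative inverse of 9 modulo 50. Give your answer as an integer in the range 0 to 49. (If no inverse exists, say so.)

39

Apply the Euclidean algorithm to 50 and 9:
50 = 5*9 + 5
9 = 1*5 + 4
5 = 1*4 + 1
4 = 4*1 + 0
gcd = 1, so the inverse exists. Back-substitute:
1 = 5 − 4
1 = −9 + 2·5
1 = 2·50 − 11·9
Hence 9⁻¹ ≡ -11 ≡ 39 (mod 50).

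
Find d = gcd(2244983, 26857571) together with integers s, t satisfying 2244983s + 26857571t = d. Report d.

Repeated division:
26857571 = 11×2244983 + 2162758
2244983 = 1×2162758 + 82225
2162758 = 26×82225 + 24908
82225 = 3×24908 + 7501
24908 = 3×7501 + 2405
7501 = 3×2405 + 286
2405 = 8×286 + 117
286 = 2×117 + 52
117 = 2×52 + 13
52 = 4×13 + 0
gcd(2244983, 26857571) = 13.
Express as a combination:
13 = 117 − 2·52
13 = −2·286 + 5·117
13 = 5·2405 − 42·286
13 = −42·7501 + 131·2405
13 = 131·24908 − 435·7501
13 = −435·82225 + 1436·24908
13 = 1436·2162758 − 37771·82225
13 = −37771·2244983 + 39207·2162758
13 = 39207·26857571 − 469048·2244983
So 13 = (39207)·26857571 + (-469048)·2244983.

13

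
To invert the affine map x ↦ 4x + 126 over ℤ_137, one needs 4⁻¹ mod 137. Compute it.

103

gcd(137, 4) by repeated division:
137 = 34*4 + 1
4 = 4*1 + 0
The gcd is 1. Working backward:
1 = 137 − 34·4
So 4·(-34) ≡ 1 (mod 137), and -34 ≡ 103 (mod 137).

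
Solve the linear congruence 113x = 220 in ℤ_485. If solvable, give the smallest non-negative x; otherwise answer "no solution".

135

First find gcd(113, 485):
485 = 4×113 + 33
113 = 3×33 + 14
33 = 2×14 + 5
14 = 2×5 + 4
5 = 1×4 + 1
4 = 4×1 + 0
gcd = 1, so a unique solution mod 485 exists.
Back-substitute for the Bézout coefficients:
1 = 5 − 4
1 = −14 + 3·5
1 = 3·33 − 7·14
1 = −7·113 + 24·33
1 = 24·485 − 103·113
So 113·(-103) ≡ 1 (mod 485), giving 113⁻¹ ≡ 382.
x ≡ 113⁻¹·220 ≡ 382·220 ≡ 135 (mod 485).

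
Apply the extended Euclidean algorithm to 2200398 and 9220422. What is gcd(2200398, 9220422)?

Apply Euclid's algorithm to 9220422 and 2200398:
9220422 = 4×2200398 + 418830
2200398 = 5×418830 + 106248
418830 = 3×106248 + 100086
106248 = 1×100086 + 6162
100086 = 16×6162 + 1494
6162 = 4×1494 + 186
1494 = 8×186 + 6
186 = 31×6 + 0
gcd(2200398, 9220422) = 6.
Express as a combination:
6 = 1494 − 8·186
6 = −8·6162 + 33·1494
6 = 33·100086 − 536·6162
6 = −536·106248 + 569·100086
6 = 569·418830 − 2243·106248
6 = −2243·2200398 + 11784·418830
6 = 11784·9220422 − 49379·2200398
So 6 = (11784)·9220422 + (-49379)·2200398.

6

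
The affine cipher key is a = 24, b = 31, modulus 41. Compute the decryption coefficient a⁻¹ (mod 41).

12

Apply the Euclidean algorithm to 41 and 24:
41 = 1*24 + 17
24 = 1*17 + 7
17 = 2*7 + 3
7 = 2*3 + 1
3 = 3*1 + 0
Since gcd(24, 41) = 1, back-substitute to write 1 as a combination:
1 = 7 − 2·3
1 = −2·17 + 5·7
1 = 5·24 − 7·17
1 = −7·41 + 12·24
So 24·12 ≡ 1 (mod 41).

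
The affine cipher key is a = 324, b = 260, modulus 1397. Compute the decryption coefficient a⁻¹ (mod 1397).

Run Euclid on (1397, 324):
1397 = 4*324 + 101
324 = 3*101 + 21
101 = 4*21 + 17
21 = 1*17 + 4
17 = 4*4 + 1
4 = 4*1 + 0
The gcd is 1. Working backward:
1 = 17 − 4·4
1 = −4·21 + 5·17
1 = 5·101 − 24·21
1 = −24·324 + 77·101
1 = 77·1397 − 332·324
So 324·(-332) ≡ 1 (mod 1397), and -332 ≡ 1065 (mod 1397).

1065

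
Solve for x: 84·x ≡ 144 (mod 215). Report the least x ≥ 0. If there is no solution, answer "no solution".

186

First find gcd(84, 215):
215 = 2×84 + 47
84 = 1×47 + 37
47 = 1×37 + 10
37 = 3×10 + 7
10 = 1×7 + 3
7 = 2×3 + 1
3 = 3×1 + 0
gcd = 1, so a unique solution mod 215 exists.
Back-substitute for the Bézout coefficients:
1 = 7 − 2·3
1 = −2·10 + 3·7
1 = 3·37 − 11·10
1 = −11·47 + 14·37
1 = 14·84 − 25·47
1 = −25·215 + 64·84
So 84·(64) ≡ 1 (mod 215), giving 84⁻¹ ≡ 64.
x ≡ 84⁻¹·144 ≡ 64·144 ≡ 186 (mod 215).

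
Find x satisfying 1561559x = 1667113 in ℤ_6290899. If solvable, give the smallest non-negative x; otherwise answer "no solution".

First find gcd(1561559, 6290899):
6290899 = 4·1561559 + 44663
1561559 = 34·44663 + 43017
44663 = 1·43017 + 1646
43017 = 26·1646 + 221
1646 = 7·221 + 99
221 = 2·99 + 23
99 = 4·23 + 7
23 = 3·7 + 2
7 = 3·2 + 1
2 = 2·1 + 0
gcd = 1, so a unique solution mod 6290899 exists.
Back-substitute for the Bézout coefficients:
1 = 7 − 3·2
1 = −3·23 + 10·7
1 = 10·99 − 43·23
1 = −43·221 + 96·99
1 = 96·1646 − 715·221
1 = −715·43017 + 18686·1646
1 = 18686·44663 − 19401·43017
1 = −19401·1561559 + 678320·44663
1 = 678320·6290899 − 2732681·1561559
So 1561559·(-2732681) ≡ 1 (mod 6290899), giving 1561559⁻¹ ≡ 3558218.
x ≡ 1561559⁻¹·1667113 ≡ 3558218·1667113 ≡ 4890675 (mod 6290899).

4890675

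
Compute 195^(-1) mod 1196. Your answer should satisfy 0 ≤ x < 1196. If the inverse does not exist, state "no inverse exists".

no inverse exists

Compute gcd(195, 1196):
1196 = 6·195 + 26
195 = 7·26 + 13
26 = 2·13 + 0
Since gcd = 13 > 1, 195 is not a unit mod 1196.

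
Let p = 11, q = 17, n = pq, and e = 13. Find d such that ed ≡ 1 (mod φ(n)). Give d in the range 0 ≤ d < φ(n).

φ(n) = (p−1)(q−1) = 10·16 = 160.
Need d with 13·d ≡ 1 (mod 160). Apply the extended Euclidean algorithm:
160 = 12·13 + 4
13 = 3·4 + 1
4 = 4·1 + 0
Back-substitute:
1 = 13 − 3·4
1 = −3·160 + 37·13
So 13·37 ≡ 1 (mod 160), hence d = 37.

37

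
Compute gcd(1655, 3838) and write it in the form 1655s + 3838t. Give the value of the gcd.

Apply Euclid's algorithm to 3838 and 1655:
3838 = 2*1655 + 528
1655 = 3*528 + 71
528 = 7*71 + 31
71 = 2*31 + 9
31 = 3*9 + 4
9 = 2*4 + 1
4 = 4*1 + 0
gcd(1655, 3838) = 1.
Express as a combination:
1 = 9 − 2·4
1 = −2·31 + 7·9
1 = 7·71 − 16·31
1 = −16·528 + 119·71
1 = 119·1655 − 373·528
1 = −373·3838 + 865·1655
So 1 = (-373)·3838 + (865)·1655.

1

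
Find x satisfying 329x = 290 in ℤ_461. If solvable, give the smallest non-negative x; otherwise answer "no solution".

368

First find gcd(329, 461):
461 = 1*329 + 132
329 = 2*132 + 65
132 = 2*65 + 2
65 = 32*2 + 1
2 = 2*1 + 0
gcd = 1, so a unique solution mod 461 exists.
Back-substitute for the Bézout coefficients:
1 = 65 − 32·2
1 = −32·132 + 65·65
1 = 65·329 − 162·132
1 = −162·461 + 227·329
So 329·(227) ≡ 1 (mod 461), giving 329⁻¹ ≡ 227.
x ≡ 329⁻¹·290 ≡ 227·290 ≡ 368 (mod 461).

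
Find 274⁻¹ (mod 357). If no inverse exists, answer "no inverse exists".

Apply the Euclidean algorithm to 357 and 274:
357 = 1×274 + 83
274 = 3×83 + 25
83 = 3×25 + 8
25 = 3×8 + 1
8 = 8×1 + 0
gcd = 1, so the inverse exists. Back-substitute:
1 = 25 − 3·8
1 = −3·83 + 10·25
1 = 10·274 − 33·83
1 = −33·357 + 43·274
So 274·43 ≡ 1 (mod 357).

43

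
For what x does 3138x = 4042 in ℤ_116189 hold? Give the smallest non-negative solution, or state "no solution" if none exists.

First find gcd(3138, 116189):
116189 = 37·3138 + 83
3138 = 37·83 + 67
83 = 1·67 + 16
67 = 4·16 + 3
16 = 5·3 + 1
3 = 3·1 + 0
gcd = 1, so a unique solution mod 116189 exists.
Back-substitute for the Bézout coefficients:
1 = 16 − 5·3
1 = −5·67 + 21·16
1 = 21·83 − 26·67
1 = −26·3138 + 983·83
1 = 983·116189 − 36397·3138
So 3138·(-36397) ≡ 1 (mod 116189), giving 3138⁻¹ ≡ 79792.
x ≡ 3138⁻¹·4042 ≡ 79792·4042 ≡ 94789 (mod 116189).

94789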